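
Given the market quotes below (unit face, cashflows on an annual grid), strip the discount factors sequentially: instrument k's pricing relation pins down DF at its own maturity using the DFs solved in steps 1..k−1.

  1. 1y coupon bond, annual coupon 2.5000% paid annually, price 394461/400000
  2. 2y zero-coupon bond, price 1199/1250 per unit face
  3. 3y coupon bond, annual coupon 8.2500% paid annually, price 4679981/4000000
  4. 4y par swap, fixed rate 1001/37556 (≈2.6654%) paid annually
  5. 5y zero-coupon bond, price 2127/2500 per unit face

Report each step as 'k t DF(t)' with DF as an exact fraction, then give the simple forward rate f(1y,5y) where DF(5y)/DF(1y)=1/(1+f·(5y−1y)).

step 1 [1y] bond c/1=1/40: DF=(394461/400000 − 1/40·(0))/(1+1/40) = 9621/10000 ≈ 0.962100
step 2 [2y] zero: DF = P = 1199/1250 ≈ 0.959200
step 3 [3y] bond c/1=33/400: DF=(4679981/4000000 − 33/400·(0.962100+0.959200))/(1+33/400) = 584/625 ≈ 0.934400
step 4 [4y] swap r/1=1001/37556: DF=(1 − 1001/37556·(0.962100+0.959200+0.934400))/(1+1001/37556) = 8999/10000 ≈ 0.899900
step 5 [5y] zero: DF = P = 2127/2500 ≈ 0.850800

1 1 9621/10000
2 2 1199/1250
3 3 584/625
4 4 8999/10000
5 5 2127/2500
f(1y,5y) = ((9621/10000)/(2127/2500) − 1)/(4) = 371/11344 ≈ 3.2705%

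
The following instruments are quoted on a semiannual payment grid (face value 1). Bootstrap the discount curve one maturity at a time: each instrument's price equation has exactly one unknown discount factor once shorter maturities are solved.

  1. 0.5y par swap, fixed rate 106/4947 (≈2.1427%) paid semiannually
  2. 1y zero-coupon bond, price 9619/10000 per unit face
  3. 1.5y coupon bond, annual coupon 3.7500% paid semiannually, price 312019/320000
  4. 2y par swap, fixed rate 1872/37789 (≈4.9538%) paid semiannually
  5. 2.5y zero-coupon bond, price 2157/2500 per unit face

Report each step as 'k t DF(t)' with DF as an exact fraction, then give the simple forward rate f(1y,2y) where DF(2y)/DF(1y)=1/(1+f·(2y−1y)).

step 1 [0.5y] swap r/2=53/4947: DF=(1 − 53/4947·(0))/(1+53/4947) = 4947/5000 ≈ 0.989400
step 2 [1y] zero: DF = P = 9619/10000 ≈ 0.961900
step 3 [1.5y] bond c/2=3/160: DF=(312019/320000 − 3/160·(0.989400+0.961900))/(1+3/160) = 2303/2500 ≈ 0.921200
step 4 [2y] swap r/2=936/37789: DF=(1 − 936/37789·(0.989400+0.961900+0.921200))/(1+936/37789) = 1133/1250 ≈ 0.906400
step 5 [2.5y] zero: DF = P = 2157/2500 ≈ 0.862800

1 1/2 4947/5000
2 1 9619/10000
3 3/2 2303/2500
4 2 1133/1250
5 5/2 2157/2500
f(1y,2y) = ((9619/10000)/(1133/1250) − 1)/(1) = 555/9064 ≈ 6.1231%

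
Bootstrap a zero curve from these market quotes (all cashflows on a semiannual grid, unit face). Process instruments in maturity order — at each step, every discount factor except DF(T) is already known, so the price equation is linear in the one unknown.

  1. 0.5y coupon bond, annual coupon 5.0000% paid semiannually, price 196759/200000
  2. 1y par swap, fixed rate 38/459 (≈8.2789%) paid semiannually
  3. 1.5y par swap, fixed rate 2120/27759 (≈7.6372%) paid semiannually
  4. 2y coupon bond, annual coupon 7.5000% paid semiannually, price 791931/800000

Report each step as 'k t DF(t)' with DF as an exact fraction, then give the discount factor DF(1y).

step 1 [0.5y] bond c/2=1/40: DF=(196759/200000 − 1/40·(0))/(1+1/40) = 4799/5000 ≈ 0.959800
step 2 [1y] swap r/2=19/459: DF=(1 − 19/459·(0.959800))/(1+19/459) = 9221/10000 ≈ 0.922100
step 3 [1.5y] swap r/2=1060/27759: DF=(1 − 1060/27759·(0.959800+0.922100))/(1+1060/27759) = 447/500 ≈ 0.894000
step 4 [2y] bond c/2=3/80: DF=(791931/800000 − 3/80·(0.959800+0.922100+0.894000))/(1+3/80) = 4269/5000 ≈ 0.853800

1 1/2 4799/5000
2 1 9221/10000
3 3/2 447/500
4 2 4269/5000
DF(1y) = 9221/10000 ≈ 0.922100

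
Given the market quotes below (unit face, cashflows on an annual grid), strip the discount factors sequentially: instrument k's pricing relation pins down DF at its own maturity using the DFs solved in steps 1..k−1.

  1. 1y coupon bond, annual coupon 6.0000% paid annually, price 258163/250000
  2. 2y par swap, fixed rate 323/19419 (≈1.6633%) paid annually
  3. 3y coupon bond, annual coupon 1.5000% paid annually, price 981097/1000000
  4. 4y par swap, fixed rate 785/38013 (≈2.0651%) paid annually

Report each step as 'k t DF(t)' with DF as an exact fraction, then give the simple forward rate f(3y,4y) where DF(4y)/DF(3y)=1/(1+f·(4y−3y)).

step 1 [1y] bond c/1=3/50: DF=(258163/250000 − 3/50·(0))/(1+3/50) = 4871/5000 ≈ 0.974200
step 2 [2y] swap r/1=323/19419: DF=(1 − 323/19419·(0.974200))/(1+323/19419) = 9677/10000 ≈ 0.967700
step 3 [3y] bond c/1=3/200: DF=(981097/1000000 − 3/200·(0.974200+0.967700))/(1+3/200) = 9379/10000 ≈ 0.937900
step 4 [4y] swap r/1=785/38013: DF=(1 − 785/38013·(0.974200+0.967700+0.937900))/(1+785/38013) = 1843/2000 ≈ 0.921500

1 1 4871/5000
2 2 9677/10000
3 3 9379/10000
4 4 1843/2000
f(3y,4y) = ((9379/10000)/(1843/2000) − 1)/(1) = 164/9215 ≈ 1.7797%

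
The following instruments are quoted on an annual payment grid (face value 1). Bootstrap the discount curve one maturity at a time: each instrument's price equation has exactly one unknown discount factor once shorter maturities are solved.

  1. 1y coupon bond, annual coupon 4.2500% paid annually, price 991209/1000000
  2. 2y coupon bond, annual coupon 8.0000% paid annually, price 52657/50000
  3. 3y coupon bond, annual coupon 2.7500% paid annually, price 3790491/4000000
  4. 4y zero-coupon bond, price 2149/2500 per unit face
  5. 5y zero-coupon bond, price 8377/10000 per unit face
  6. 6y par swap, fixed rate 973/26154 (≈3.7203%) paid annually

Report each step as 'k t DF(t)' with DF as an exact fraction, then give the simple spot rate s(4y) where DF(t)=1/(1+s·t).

1 1 2377/2500
2 2 9047/10000
3 3 4363/5000
4 4 2149/2500
5 5 8377/10000
6 6 4027/5000
s(4y) = (1/(2149/2500) − 1)/(4) = 351/8596 ≈ 4.0833%

step 1 [1y] bond c/1=17/400: DF=(991209/1000000 − 17/400·(0))/(1+17/400) = 2377/2500 ≈ 0.950800
step 2 [2y] bond c/1=2/25: DF=(52657/50000 − 2/25·(0.950800))/(1+2/25) = 9047/10000 ≈ 0.904700
step 3 [3y] bond c/1=11/400: DF=(3790491/4000000 − 11/400·(0.950800+0.904700))/(1+11/400) = 4363/5000 ≈ 0.872600
step 4 [4y] zero: DF = P = 2149/2500 ≈ 0.859600
step 5 [5y] zero: DF = P = 8377/10000 ≈ 0.837700
step 6 [6y] swap r/1=973/26154: DF=(1 − 973/26154·(0.950800+0.904700+0.872600+0.859600+0.837700))/(1+973/26154) = 4027/5000 ≈ 0.805400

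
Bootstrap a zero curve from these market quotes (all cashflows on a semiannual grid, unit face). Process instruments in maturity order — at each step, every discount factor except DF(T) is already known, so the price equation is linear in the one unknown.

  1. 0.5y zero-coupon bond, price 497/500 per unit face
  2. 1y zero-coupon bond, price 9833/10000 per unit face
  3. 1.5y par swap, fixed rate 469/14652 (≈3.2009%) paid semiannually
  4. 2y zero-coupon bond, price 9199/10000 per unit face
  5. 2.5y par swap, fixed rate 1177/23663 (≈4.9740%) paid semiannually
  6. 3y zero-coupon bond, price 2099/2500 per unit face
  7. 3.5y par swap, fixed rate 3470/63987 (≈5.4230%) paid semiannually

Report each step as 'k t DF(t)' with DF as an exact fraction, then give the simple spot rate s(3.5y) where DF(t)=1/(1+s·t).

step 1 [0.5y] zero: DF = P = 497/500 ≈ 0.994000
step 2 [1y] zero: DF = P = 9833/10000 ≈ 0.983300
step 3 [1.5y] swap r/2=469/29304: DF=(1 − 469/29304·(0.994000+0.983300))/(1+469/29304) = 9531/10000 ≈ 0.953100
step 4 [2y] zero: DF = P = 9199/10000 ≈ 0.919900
step 5 [2.5y] swap r/2=1177/47326: DF=(1 − 1177/47326·(0.994000+0.983300+0.953100+0.919900))/(1+1177/47326) = 8823/10000 ≈ 0.882300
step 6 [3y] zero: DF = P = 2099/2500 ≈ 0.839600
step 7 [3.5y] swap r/2=1735/63987: DF=(1 − 1735/63987·(0.994000+0.983300+0.953100+0.919900+0.882300+0.839600))/(1+1735/63987) = 1653/2000 ≈ 0.826500

1 1/2 497/500
2 1 9833/10000
3 3/2 9531/10000
4 2 9199/10000
5 5/2 8823/10000
6 3 2099/2500
7 7/2 1653/2000
s(3.5y) = (1/(1653/2000) − 1)/(7/2) = 694/11571 ≈ 5.9978%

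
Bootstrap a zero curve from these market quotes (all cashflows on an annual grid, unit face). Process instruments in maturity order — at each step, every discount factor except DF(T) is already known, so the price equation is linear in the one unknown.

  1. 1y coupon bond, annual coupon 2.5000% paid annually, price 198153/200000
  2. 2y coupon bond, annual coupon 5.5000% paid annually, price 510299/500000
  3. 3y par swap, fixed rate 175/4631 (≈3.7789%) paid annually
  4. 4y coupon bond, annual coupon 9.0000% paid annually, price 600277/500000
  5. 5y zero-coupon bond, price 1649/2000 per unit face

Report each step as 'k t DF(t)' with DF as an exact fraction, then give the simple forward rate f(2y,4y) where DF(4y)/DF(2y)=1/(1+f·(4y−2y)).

step 1 [1y] bond c/1=1/40: DF=(198153/200000 − 1/40·(0))/(1+1/40) = 4833/5000 ≈ 0.966600
step 2 [2y] bond c/1=11/200: DF=(510299/500000 − 11/200·(0.966600))/(1+11/200) = 917/1000 ≈ 0.917000
step 3 [3y] swap r/1=175/4631: DF=(1 − 175/4631·(0.966600+0.917000))/(1+175/4631) = 179/200 ≈ 0.895000
step 4 [4y] bond c/1=9/100: DF=(600277/500000 − 9/100·(0.966600+0.917000+0.895000))/(1+9/100) = 109/125 ≈ 0.872000
step 5 [5y] zero: DF = P = 1649/2000 ≈ 0.824500

1 1 4833/5000
2 2 917/1000
3 3 179/200
4 4 109/125
5 5 1649/2000
f(2y,4y) = ((917/1000)/(109/125) − 1)/(2) = 45/1744 ≈ 2.5803%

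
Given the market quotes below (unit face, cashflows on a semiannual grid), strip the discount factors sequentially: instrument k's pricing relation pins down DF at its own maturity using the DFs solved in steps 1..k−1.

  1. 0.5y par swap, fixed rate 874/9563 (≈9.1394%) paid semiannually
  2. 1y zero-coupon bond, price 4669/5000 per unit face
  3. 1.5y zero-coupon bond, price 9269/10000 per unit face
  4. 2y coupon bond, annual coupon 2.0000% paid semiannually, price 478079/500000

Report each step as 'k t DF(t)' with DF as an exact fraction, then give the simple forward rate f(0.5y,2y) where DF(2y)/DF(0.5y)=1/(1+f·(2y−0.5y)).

1 1/2 9563/10000
2 1 4669/5000
3 3/2 9269/10000
4 2 2297/2500
f(0.5y,2y) = ((9563/10000)/(2297/2500) − 1)/(3/2) = 125/4594 ≈ 2.7209%

step 1 [0.5y] swap r/2=437/9563: DF=(1 − 437/9563·(0))/(1+437/9563) = 9563/10000 ≈ 0.956300
step 2 [1y] zero: DF = P = 4669/5000 ≈ 0.933800
step 3 [1.5y] zero: DF = P = 9269/10000 ≈ 0.926900
step 4 [2y] bond c/2=1/100: DF=(478079/500000 − 1/100·(0.956300+0.933800+0.926900))/(1+1/100) = 2297/2500 ≈ 0.918800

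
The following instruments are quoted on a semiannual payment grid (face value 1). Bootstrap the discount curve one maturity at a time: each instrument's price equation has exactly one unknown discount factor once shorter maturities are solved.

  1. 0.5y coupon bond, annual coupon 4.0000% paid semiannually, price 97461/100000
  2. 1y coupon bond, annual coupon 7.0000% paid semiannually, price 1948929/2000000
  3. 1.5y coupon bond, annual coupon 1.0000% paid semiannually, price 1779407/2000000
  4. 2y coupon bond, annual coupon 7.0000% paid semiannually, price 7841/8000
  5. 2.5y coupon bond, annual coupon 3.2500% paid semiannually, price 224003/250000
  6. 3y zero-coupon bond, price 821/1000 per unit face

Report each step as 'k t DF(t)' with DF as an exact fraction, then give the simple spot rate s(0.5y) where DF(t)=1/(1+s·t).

step 1 [0.5y] bond c/2=1/50: DF=(97461/100000 − 1/50·(0))/(1+1/50) = 1911/2000 ≈ 0.955500
step 2 [1y] bond c/2=7/200: DF=(1948929/2000000 − 7/200·(0.955500))/(1+7/200) = 2273/2500 ≈ 0.909200
step 3 [1.5y] bond c/2=1/200: DF=(1779407/2000000 − 1/200·(0.955500+0.909200))/(1+1/200) = 219/250 ≈ 0.876000
step 4 [2y] bond c/2=7/200: DF=(7841/8000 − 7/200·(0.955500+0.909200+0.876000))/(1+7/200) = 8543/10000 ≈ 0.854300
step 5 [2.5y] bond c/2=13/800: DF=(224003/250000 − 13/800·(0.955500+0.909200+0.876000+0.854300))/(1+13/800) = 4121/5000 ≈ 0.824200
step 6 [3y] zero: DF = P = 821/1000 ≈ 0.821000

1 1/2 1911/2000
2 1 2273/2500
3 3/2 219/250
4 2 8543/10000
5 5/2 4121/5000
6 3 821/1000
s(0.5y) = (1/(1911/2000) − 1)/(1/2) = 178/1911 ≈ 9.3145%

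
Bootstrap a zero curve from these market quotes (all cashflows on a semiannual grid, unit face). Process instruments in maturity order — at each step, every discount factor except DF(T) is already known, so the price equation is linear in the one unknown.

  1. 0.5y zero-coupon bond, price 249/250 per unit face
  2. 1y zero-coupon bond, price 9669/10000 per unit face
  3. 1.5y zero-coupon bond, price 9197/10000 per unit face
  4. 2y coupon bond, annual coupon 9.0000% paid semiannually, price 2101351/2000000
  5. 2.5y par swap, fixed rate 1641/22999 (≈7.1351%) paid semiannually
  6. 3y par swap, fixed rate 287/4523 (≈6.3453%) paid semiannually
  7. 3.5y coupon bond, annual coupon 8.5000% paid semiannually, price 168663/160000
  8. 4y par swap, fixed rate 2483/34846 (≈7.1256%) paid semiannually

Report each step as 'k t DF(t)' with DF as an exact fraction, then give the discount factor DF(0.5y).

1 1/2 249/250
2 1 9669/10000
3 3/2 9197/10000
4 2 8813/10000
5 5/2 8359/10000
6 3 4139/5000
7 7/2 7899/10000
8 4 7517/10000
DF(0.5y) = 249/250 ≈ 0.996000

step 1 [0.5y] zero: DF = P = 249/250 ≈ 0.996000
step 2 [1y] zero: DF = P = 9669/10000 ≈ 0.966900
step 3 [1.5y] zero: DF = P = 9197/10000 ≈ 0.919700
step 4 [2y] bond c/2=9/200: DF=(2101351/2000000 − 9/200·(0.996000+0.966900+0.919700))/(1+9/200) = 8813/10000 ≈ 0.881300
step 5 [2.5y] swap r/2=1641/45998: DF=(1 − 1641/45998·(0.996000+0.966900+0.919700+0.881300))/(1+1641/45998) = 8359/10000 ≈ 0.835900
step 6 [3y] swap r/2=287/9046: DF=(1 − 287/9046·(0.996000+0.966900+0.919700+0.881300+0.835900))/(1+287/9046) = 4139/5000 ≈ 0.827800
step 7 [3.5y] bond c/2=17/400: DF=(168663/160000 − 17/400·(0.996000+0.966900+0.919700+0.881300+0.835900+0.827800))/(1+17/400) = 7899/10000 ≈ 0.789900
step 8 [4y] swap r/2=2483/69692: DF=(1 − 2483/69692·(0.996000+0.966900+0.919700+0.881300+0.835900+0.827800+0.789900))/(1+2483/69692) = 7517/10000 ≈ 0.751700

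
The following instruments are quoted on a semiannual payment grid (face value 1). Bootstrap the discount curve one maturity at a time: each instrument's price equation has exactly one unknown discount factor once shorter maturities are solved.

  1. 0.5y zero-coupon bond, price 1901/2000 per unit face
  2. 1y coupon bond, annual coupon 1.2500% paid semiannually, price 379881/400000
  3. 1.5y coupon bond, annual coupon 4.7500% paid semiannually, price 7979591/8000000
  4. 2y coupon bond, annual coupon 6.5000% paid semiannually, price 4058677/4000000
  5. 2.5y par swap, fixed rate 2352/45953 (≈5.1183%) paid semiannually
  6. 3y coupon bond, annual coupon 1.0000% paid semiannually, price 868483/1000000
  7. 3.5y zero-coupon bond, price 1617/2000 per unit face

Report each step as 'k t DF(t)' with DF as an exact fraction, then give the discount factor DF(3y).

step 1 [0.5y] zero: DF = P = 1901/2000 ≈ 0.950500
step 2 [1y] bond c/2=1/160: DF=(379881/400000 − 1/160·(0.950500))/(1+1/160) = 9379/10000 ≈ 0.937900
step 3 [1.5y] bond c/2=19/800: DF=(7979591/8000000 − 19/800·(0.950500+0.937900))/(1+19/800) = 1861/2000 ≈ 0.930500
step 4 [2y] bond c/2=13/400: DF=(4058677/4000000 − 13/400·(0.950500+0.937900+0.930500))/(1+13/400) = 447/500 ≈ 0.894000
step 5 [2.5y] swap r/2=1176/45953: DF=(1 − 1176/45953·(0.950500+0.937900+0.930500+0.894000))/(1+1176/45953) = 1103/1250 ≈ 0.882400
step 6 [3y] bond c/2=1/200: DF=(868483/1000000 − 1/200·(0.950500+0.937900+0.930500+0.894000+0.882400))/(1+1/200) = 8413/10000 ≈ 0.841300
step 7 [3.5y] zero: DF = P = 1617/2000 ≈ 0.808500

1 1/2 1901/2000
2 1 9379/10000
3 3/2 1861/2000
4 2 447/500
5 5/2 1103/1250
6 3 8413/10000
7 7/2 1617/2000
DF(3y) = 8413/10000 ≈ 0.841300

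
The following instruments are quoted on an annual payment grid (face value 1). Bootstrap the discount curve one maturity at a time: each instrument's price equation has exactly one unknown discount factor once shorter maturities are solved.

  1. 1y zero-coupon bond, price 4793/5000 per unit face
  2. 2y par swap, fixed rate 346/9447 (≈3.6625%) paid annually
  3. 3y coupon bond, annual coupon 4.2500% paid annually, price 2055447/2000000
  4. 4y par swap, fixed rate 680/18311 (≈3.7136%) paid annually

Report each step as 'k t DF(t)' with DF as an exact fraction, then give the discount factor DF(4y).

1 1 4793/5000
2 2 2327/2500
3 3 568/625
4 4 108/125
DF(4y) = 108/125 ≈ 0.864000

step 1 [1y] zero: DF = P = 4793/5000 ≈ 0.958600
step 2 [2y] swap r/1=346/9447: DF=(1 − 346/9447·(0.958600))/(1+346/9447) = 2327/2500 ≈ 0.930800
step 3 [3y] bond c/1=17/400: DF=(2055447/2000000 − 17/400·(0.958600+0.930800))/(1+17/400) = 568/625 ≈ 0.908800
step 4 [4y] swap r/1=680/18311: DF=(1 − 680/18311·(0.958600+0.930800+0.908800))/(1+680/18311) = 108/125 ≈ 0.864000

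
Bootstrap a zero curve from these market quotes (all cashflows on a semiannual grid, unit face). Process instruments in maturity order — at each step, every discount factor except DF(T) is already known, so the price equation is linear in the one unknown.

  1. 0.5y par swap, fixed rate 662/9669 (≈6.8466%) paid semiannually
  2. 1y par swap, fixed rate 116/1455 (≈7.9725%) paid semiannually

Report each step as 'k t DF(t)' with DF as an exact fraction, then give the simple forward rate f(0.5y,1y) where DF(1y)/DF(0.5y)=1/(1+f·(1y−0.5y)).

step 1 [0.5y] swap r/2=331/9669: DF=(1 − 331/9669·(0))/(1+331/9669) = 9669/10000 ≈ 0.966900
step 2 [1y] swap r/2=58/1455: DF=(1 − 58/1455·(0.966900))/(1+58/1455) = 4623/5000 ≈ 0.924600

1 1/2 9669/10000
2 1 4623/5000
f(0.5y,1y) = ((9669/10000)/(4623/5000) − 1)/(1/2) = 141/1541 ≈ 9.1499%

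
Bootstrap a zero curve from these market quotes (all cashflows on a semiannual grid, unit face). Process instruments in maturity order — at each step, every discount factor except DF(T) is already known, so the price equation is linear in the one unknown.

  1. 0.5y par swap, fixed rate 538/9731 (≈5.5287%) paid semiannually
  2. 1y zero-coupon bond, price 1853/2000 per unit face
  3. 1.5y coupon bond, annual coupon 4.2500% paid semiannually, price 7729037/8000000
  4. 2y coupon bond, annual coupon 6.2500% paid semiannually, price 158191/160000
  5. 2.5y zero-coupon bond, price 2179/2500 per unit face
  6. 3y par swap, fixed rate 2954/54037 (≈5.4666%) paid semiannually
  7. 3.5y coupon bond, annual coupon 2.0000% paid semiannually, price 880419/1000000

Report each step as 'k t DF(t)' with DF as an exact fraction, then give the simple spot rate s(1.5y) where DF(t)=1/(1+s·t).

1 1/2 9731/10000
2 1 1853/2000
3 3/2 1813/2000
4 2 8737/10000
5 5/2 2179/2500
6 3 8523/10000
7 7/2 4091/5000
s(1.5y) = (1/(1813/2000) − 1)/(3/2) = 374/5439 ≈ 6.8763%

step 1 [0.5y] swap r/2=269/9731: DF=(1 − 269/9731·(0))/(1+269/9731) = 9731/10000 ≈ 0.973100
step 2 [1y] zero: DF = P = 1853/2000 ≈ 0.926500
step 3 [1.5y] bond c/2=17/800: DF=(7729037/8000000 − 17/800·(0.973100+0.926500))/(1+17/800) = 1813/2000 ≈ 0.906500
step 4 [2y] bond c/2=1/32: DF=(158191/160000 − 1/32·(0.973100+0.926500+0.906500))/(1+1/32) = 8737/10000 ≈ 0.873700
step 5 [2.5y] zero: DF = P = 2179/2500 ≈ 0.871600
step 6 [3y] swap r/2=1477/54037: DF=(1 − 1477/54037·(0.973100+0.926500+0.906500+0.873700+0.871600))/(1+1477/54037) = 8523/10000 ≈ 0.852300
step 7 [3.5y] bond c/2=1/100: DF=(880419/1000000 − 1/100·(0.973100+0.926500+0.906500+0.873700+0.871600+0.852300))/(1+1/100) = 4091/5000 ≈ 0.818200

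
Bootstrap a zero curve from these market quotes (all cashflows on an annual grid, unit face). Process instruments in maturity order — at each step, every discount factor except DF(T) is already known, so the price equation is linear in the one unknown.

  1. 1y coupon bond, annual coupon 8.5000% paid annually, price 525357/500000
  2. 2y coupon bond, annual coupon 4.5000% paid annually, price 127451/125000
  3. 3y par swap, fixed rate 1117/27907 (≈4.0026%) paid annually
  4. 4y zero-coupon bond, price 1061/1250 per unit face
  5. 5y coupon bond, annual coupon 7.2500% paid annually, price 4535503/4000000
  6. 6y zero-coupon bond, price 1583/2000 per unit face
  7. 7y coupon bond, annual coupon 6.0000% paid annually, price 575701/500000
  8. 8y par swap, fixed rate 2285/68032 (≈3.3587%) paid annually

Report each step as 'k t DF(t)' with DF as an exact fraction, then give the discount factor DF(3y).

step 1 [1y] bond c/1=17/200: DF=(525357/500000 − 17/200·(0))/(1+17/200) = 2421/2500 ≈ 0.968400
step 2 [2y] bond c/1=9/200: DF=(127451/125000 − 9/200·(0.968400))/(1+9/200) = 467/500 ≈ 0.934000
step 3 [3y] swap r/1=1117/27907: DF=(1 − 1117/27907·(0.968400+0.934000))/(1+1117/27907) = 8883/10000 ≈ 0.888300
step 4 [4y] zero: DF = P = 1061/1250 ≈ 0.848800
step 5 [5y] bond c/1=29/400: DF=(4535503/4000000 − 29/400·(0.968400+0.934000+0.888300+0.848800))/(1+29/400) = 507/625 ≈ 0.811200
step 6 [6y] zero: DF = P = 1583/2000 ≈ 0.791500
step 7 [7y] bond c/1=3/50: DF=(575701/500000 − 3/50·(0.968400+0.934000+0.888300+0.848800+0.811200+0.791500))/(1+3/50) = 1579/2000 ≈ 0.789500
step 8 [8y] swap r/1=2285/68032: DF=(1 − 2285/68032·(0.968400+0.934000+0.888300+0.848800+0.811200+0.791500+0.789500))/(1+2285/68032) = 1543/2000 ≈ 0.771500

1 1 2421/2500
2 2 467/500
3 3 8883/10000
4 4 1061/1250
5 5 507/625
6 6 1583/2000
7 7 1579/2000
8 8 1543/2000
DF(3y) = 8883/10000 ≈ 0.888300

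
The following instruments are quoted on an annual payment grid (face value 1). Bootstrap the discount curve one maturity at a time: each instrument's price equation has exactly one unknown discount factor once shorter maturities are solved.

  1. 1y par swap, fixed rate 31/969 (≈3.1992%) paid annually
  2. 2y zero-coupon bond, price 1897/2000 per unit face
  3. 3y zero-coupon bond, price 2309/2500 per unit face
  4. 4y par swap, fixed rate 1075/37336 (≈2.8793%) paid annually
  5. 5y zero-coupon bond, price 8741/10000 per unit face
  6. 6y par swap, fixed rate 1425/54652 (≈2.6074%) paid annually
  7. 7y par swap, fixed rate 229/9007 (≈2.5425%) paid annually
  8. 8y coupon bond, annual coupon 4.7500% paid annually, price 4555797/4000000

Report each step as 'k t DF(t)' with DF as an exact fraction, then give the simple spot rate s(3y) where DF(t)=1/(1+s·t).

step 1 [1y] swap r/1=31/969: DF=(1 − 31/969·(0))/(1+31/969) = 969/1000 ≈ 0.969000
step 2 [2y] zero: DF = P = 1897/2000 ≈ 0.948500
step 3 [3y] zero: DF = P = 2309/2500 ≈ 0.923600
step 4 [4y] swap r/1=1075/37336: DF=(1 − 1075/37336·(0.969000+0.948500+0.923600))/(1+1075/37336) = 357/400 ≈ 0.892500
step 5 [5y] zero: DF = P = 8741/10000 ≈ 0.874100
step 6 [6y] swap r/1=1425/54652: DF=(1 − 1425/54652·(0.969000+0.948500+0.923600+0.892500+0.874100))/(1+1425/54652) = 343/400 ≈ 0.857500
step 7 [7y] swap r/1=229/9007: DF=(1 − 229/9007·(0.969000+0.948500+0.923600+0.892500+0.874100+0.857500))/(1+229/9007) = 8397/10000 ≈ 0.839700
step 8 [8y] bond c/1=19/400: DF=(4555797/4000000 − 19/400·(0.969000+0.948500+0.923600+0.892500+0.874100+0.857500+0.839700))/(1+19/400) = 4007/5000 ≈ 0.801400

1 1 969/1000
2 2 1897/2000
3 3 2309/2500
4 4 357/400
5 5 8741/10000
6 6 343/400
7 7 8397/10000
8 8 4007/5000
s(3y) = (1/(2309/2500) − 1)/(3) = 191/6927 ≈ 2.7573%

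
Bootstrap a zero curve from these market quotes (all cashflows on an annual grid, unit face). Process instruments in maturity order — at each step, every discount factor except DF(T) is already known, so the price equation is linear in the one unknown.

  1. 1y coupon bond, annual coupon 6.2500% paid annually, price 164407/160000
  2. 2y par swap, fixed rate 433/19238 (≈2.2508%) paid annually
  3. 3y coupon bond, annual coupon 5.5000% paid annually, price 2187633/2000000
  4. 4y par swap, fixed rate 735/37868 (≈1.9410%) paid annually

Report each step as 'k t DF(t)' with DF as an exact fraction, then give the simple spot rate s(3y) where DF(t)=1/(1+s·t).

1 1 9671/10000
2 2 9567/10000
3 3 1873/2000
4 4 1853/2000
s(3y) = (1/(1873/2000) − 1)/(3) = 127/5619 ≈ 2.2602%

step 1 [1y] bond c/1=1/16: DF=(164407/160000 − 1/16·(0))/(1+1/16) = 9671/10000 ≈ 0.967100
step 2 [2y] swap r/1=433/19238: DF=(1 − 433/19238·(0.967100))/(1+433/19238) = 9567/10000 ≈ 0.956700
step 3 [3y] bond c/1=11/200: DF=(2187633/2000000 − 11/200·(0.967100+0.956700))/(1+11/200) = 1873/2000 ≈ 0.936500
step 4 [4y] swap r/1=735/37868: DF=(1 − 735/37868·(0.967100+0.956700+0.936500))/(1+735/37868) = 1853/2000 ≈ 0.926500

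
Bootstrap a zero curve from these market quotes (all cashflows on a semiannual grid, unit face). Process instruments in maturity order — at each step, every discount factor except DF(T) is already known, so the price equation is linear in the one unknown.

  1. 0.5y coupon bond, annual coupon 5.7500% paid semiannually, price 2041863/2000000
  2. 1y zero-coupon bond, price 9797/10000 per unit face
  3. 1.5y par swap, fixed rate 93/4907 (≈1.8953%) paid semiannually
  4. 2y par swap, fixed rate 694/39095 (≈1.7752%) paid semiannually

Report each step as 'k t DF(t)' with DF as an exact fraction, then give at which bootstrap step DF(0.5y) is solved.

1 1/2 2481/2500
2 1 9797/10000
3 3/2 9721/10000
4 2 9653/10000
DF(0.5y) is solved at step 1

step 1 [0.5y] bond c/2=23/800: DF=(2041863/2000000 − 23/800·(0))/(1+23/800) = 2481/2500 ≈ 0.992400
step 2 [1y] zero: DF = P = 9797/10000 ≈ 0.979700
step 3 [1.5y] swap r/2=93/9814: DF=(1 − 93/9814·(0.992400+0.979700))/(1+93/9814) = 9721/10000 ≈ 0.972100
step 4 [2y] swap r/2=347/39095: DF=(1 − 347/39095·(0.992400+0.979700+0.972100))/(1+347/39095) = 9653/10000 ≈ 0.965300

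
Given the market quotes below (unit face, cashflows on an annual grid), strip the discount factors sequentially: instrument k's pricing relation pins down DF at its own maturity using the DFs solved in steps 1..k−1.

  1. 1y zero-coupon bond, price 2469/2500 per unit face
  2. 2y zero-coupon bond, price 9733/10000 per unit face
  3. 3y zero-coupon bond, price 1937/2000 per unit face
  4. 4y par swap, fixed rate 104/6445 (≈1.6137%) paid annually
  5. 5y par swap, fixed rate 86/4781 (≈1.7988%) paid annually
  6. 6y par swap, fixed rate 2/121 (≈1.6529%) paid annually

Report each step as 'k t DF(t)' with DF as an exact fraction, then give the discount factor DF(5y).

step 1 [1y] zero: DF = P = 2469/2500 ≈ 0.987600
step 2 [2y] zero: DF = P = 9733/10000 ≈ 0.973300
step 3 [3y] zero: DF = P = 1937/2000 ≈ 0.968500
step 4 [4y] swap r/1=104/6445: DF=(1 − 104/6445·(0.987600+0.973300+0.968500))/(1+104/6445) = 586/625 ≈ 0.937600
step 5 [5y] swap r/1=86/4781: DF=(1 − 86/4781·(0.987600+0.973300+0.968500+0.937600))/(1+86/4781) = 457/500 ≈ 0.914000
step 6 [6y] swap r/1=2/121: DF=(1 − 2/121·(0.987600+0.973300+0.968500+0.937600+0.914000))/(1+2/121) = 453/500 ≈ 0.906000

1 1 2469/2500
2 2 9733/10000
3 3 1937/2000
4 4 586/625
5 5 457/500
6 6 453/500
DF(5y) = 457/500 ≈ 0.914000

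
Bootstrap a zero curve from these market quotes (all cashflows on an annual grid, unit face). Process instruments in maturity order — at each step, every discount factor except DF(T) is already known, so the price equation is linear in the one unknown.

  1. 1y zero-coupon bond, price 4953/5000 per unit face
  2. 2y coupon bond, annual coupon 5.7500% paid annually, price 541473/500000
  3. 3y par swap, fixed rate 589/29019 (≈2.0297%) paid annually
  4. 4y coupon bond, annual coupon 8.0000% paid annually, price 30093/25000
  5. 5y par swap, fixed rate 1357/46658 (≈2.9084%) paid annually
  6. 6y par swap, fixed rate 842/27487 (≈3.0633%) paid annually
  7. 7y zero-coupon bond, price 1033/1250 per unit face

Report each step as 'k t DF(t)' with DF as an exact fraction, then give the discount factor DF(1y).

1 1 4953/5000
2 2 4851/5000
3 3 9411/10000
4 4 2249/2500
5 5 8643/10000
6 6 2079/2500
7 7 1033/1250
DF(1y) = 4953/5000 ≈ 0.990600

step 1 [1y] zero: DF = P = 4953/5000 ≈ 0.990600
step 2 [2y] bond c/1=23/400: DF=(541473/500000 − 23/400·(0.990600))/(1+23/400) = 4851/5000 ≈ 0.970200
step 3 [3y] swap r/1=589/29019: DF=(1 − 589/29019·(0.990600+0.970200))/(1+589/29019) = 9411/10000 ≈ 0.941100
step 4 [4y] bond c/1=2/25: DF=(30093/25000 − 2/25·(0.990600+0.970200+0.941100))/(1+2/25) = 2249/2500 ≈ 0.899600
step 5 [5y] swap r/1=1357/46658: DF=(1 − 1357/46658·(0.990600+0.970200+0.941100+0.899600))/(1+1357/46658) = 8643/10000 ≈ 0.864300
step 6 [6y] swap r/1=842/27487: DF=(1 − 842/27487·(0.990600+0.970200+0.941100+0.899600+0.864300))/(1+842/27487) = 2079/2500 ≈ 0.831600
step 7 [7y] zero: DF = P = 1033/1250 ≈ 0.826400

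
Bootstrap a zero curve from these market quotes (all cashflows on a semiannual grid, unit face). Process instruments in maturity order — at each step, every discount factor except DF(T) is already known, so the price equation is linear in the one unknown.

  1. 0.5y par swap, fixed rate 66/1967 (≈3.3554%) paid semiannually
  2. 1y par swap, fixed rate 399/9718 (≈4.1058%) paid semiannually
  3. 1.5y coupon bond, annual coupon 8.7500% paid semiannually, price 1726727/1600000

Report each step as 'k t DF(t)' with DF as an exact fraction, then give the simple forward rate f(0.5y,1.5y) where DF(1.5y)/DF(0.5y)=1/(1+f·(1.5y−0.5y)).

step 1 [0.5y] swap r/2=33/1967: DF=(1 − 33/1967·(0))/(1+33/1967) = 1967/2000 ≈ 0.983500
step 2 [1y] swap r/2=399/19436: DF=(1 − 399/19436·(0.983500))/(1+399/19436) = 9601/10000 ≈ 0.960100
step 3 [1.5y] bond c/2=7/160: DF=(1726727/1600000 − 7/160·(0.983500+0.960100))/(1+7/160) = 381/400 ≈ 0.952500

1 1/2 1967/2000
2 1 9601/10000
3 3/2 381/400
f(0.5y,1.5y) = ((1967/2000)/(381/400) − 1)/(1) = 62/1905 ≈ 3.2546%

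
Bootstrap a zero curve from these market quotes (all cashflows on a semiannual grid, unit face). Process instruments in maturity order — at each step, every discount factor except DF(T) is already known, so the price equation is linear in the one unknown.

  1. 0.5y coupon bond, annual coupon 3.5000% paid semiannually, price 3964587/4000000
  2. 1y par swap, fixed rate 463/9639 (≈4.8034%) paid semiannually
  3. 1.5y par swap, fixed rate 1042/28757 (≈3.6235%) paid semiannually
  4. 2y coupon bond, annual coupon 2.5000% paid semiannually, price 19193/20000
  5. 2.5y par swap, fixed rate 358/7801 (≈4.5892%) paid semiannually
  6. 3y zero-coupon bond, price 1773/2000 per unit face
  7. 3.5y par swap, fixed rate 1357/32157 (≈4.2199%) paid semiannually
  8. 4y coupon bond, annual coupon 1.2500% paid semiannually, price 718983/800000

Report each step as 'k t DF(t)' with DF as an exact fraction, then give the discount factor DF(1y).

1 1/2 9741/10000
2 1 9537/10000
3 3/2 9479/10000
4 2 9123/10000
5 5/2 4463/5000
6 3 1773/2000
7 7/2 8643/10000
8 4 2133/2500
DF(1y) = 9537/10000 ≈ 0.953700

step 1 [0.5y] bond c/2=7/400: DF=(3964587/4000000 − 7/400·(0))/(1+7/400) = 9741/10000 ≈ 0.974100
step 2 [1y] swap r/2=463/19278: DF=(1 − 463/19278·(0.974100))/(1+463/19278) = 9537/10000 ≈ 0.953700
step 3 [1.5y] swap r/2=521/28757: DF=(1 − 521/28757·(0.974100+0.953700))/(1+521/28757) = 9479/10000 ≈ 0.947900
step 4 [2y] bond c/2=1/80: DF=(19193/20000 − 1/80·(0.974100+0.953700+0.947900))/(1+1/80) = 9123/10000 ≈ 0.912300
step 5 [2.5y] swap r/2=179/7801: DF=(1 − 179/7801·(0.974100+0.953700+0.947900+0.912300))/(1+179/7801) = 4463/5000 ≈ 0.892600
step 6 [3y] zero: DF = P = 1773/2000 ≈ 0.886500
step 7 [3.5y] swap r/2=1357/64314: DF=(1 − 1357/64314·(0.974100+0.953700+0.947900+0.912300+0.892600+0.886500))/(1+1357/64314) = 8643/10000 ≈ 0.864300
step 8 [4y] bond c/2=1/160: DF=(718983/800000 − 1/160·(0.974100+0.953700+0.947900+0.912300+0.892600+0.886500+0.864300))/(1+1/160) = 2133/2500 ≈ 0.853200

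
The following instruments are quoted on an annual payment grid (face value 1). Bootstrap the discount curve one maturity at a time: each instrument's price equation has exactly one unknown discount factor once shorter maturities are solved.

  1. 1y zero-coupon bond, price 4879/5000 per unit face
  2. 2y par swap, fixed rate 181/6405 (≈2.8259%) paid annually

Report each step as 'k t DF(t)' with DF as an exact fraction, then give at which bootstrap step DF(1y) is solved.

step 1 [1y] zero: DF = P = 4879/5000 ≈ 0.975800
step 2 [2y] swap r/1=181/6405: DF=(1 − 181/6405·(0.975800))/(1+181/6405) = 9457/10000 ≈ 0.945700

1 1 4879/5000
2 2 9457/10000
DF(1y) is solved at step 1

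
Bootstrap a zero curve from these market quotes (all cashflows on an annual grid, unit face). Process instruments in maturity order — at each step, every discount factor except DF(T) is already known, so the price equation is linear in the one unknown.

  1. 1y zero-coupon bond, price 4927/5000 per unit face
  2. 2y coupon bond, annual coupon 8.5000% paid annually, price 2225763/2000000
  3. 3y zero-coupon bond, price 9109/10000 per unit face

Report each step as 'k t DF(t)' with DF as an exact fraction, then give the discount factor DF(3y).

1 1 4927/5000
2 2 1897/2000
3 3 9109/10000
DF(3y) = 9109/10000 ≈ 0.910900

step 1 [1y] zero: DF = P = 4927/5000 ≈ 0.985400
step 2 [2y] bond c/1=17/200: DF=(2225763/2000000 − 17/200·(0.985400))/(1+17/200) = 1897/2000 ≈ 0.948500
step 3 [3y] zero: DF = P = 9109/10000 ≈ 0.910900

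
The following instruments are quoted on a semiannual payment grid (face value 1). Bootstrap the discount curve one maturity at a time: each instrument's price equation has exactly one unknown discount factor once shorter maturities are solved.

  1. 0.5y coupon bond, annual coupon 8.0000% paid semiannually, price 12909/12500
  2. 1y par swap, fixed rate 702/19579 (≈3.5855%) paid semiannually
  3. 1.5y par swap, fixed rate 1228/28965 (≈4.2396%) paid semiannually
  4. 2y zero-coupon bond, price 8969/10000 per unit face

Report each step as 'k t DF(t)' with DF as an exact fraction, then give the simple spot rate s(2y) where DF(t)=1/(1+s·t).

step 1 [0.5y] bond c/2=1/25: DF=(12909/12500 − 1/25·(0))/(1+1/25) = 993/1000 ≈ 0.993000
step 2 [1y] swap r/2=351/19579: DF=(1 − 351/19579·(0.993000))/(1+351/19579) = 9649/10000 ≈ 0.964900
step 3 [1.5y] swap r/2=614/28965: DF=(1 − 614/28965·(0.993000+0.964900))/(1+614/28965) = 4693/5000 ≈ 0.938600
step 4 [2y] zero: DF = P = 8969/10000 ≈ 0.896900

1 1/2 993/1000
2 1 9649/10000
3 3/2 4693/5000
4 2 8969/10000
s(2y) = (1/(8969/10000) − 1)/(2) = 1031/17938 ≈ 5.7476%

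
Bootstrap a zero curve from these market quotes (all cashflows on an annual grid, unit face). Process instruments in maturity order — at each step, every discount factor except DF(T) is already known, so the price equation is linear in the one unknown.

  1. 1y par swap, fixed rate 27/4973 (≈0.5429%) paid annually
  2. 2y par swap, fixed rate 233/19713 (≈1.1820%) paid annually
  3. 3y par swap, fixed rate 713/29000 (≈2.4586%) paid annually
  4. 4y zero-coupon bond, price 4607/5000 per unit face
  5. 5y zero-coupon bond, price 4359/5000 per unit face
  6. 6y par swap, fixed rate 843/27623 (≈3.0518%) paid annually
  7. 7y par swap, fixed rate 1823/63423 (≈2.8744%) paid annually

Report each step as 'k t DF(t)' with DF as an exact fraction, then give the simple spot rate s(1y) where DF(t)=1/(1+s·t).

step 1 [1y] swap r/1=27/4973: DF=(1 − 27/4973·(0))/(1+27/4973) = 4973/5000 ≈ 0.994600
step 2 [2y] swap r/1=233/19713: DF=(1 − 233/19713·(0.994600))/(1+233/19713) = 9767/10000 ≈ 0.976700
step 3 [3y] swap r/1=713/29000: DF=(1 − 713/29000·(0.994600+0.976700))/(1+713/29000) = 9287/10000 ≈ 0.928700
step 4 [4y] zero: DF = P = 4607/5000 ≈ 0.921400
step 5 [5y] zero: DF = P = 4359/5000 ≈ 0.871800
step 6 [6y] swap r/1=843/27623: DF=(1 − 843/27623·(0.994600+0.976700+0.928700+0.921400+0.871800))/(1+843/27623) = 4157/5000 ≈ 0.831400
step 7 [7y] swap r/1=1823/63423: DF=(1 − 1823/63423·(0.994600+0.976700+0.928700+0.921400+0.871800+0.831400))/(1+1823/63423) = 8177/10000 ≈ 0.817700

1 1 4973/5000
2 2 9767/10000
3 3 9287/10000
4 4 4607/5000
5 5 4359/5000
6 6 4157/5000
7 7 8177/10000
s(1y) = (1/(4973/5000) − 1)/(1) = 27/4973 ≈ 0.5429%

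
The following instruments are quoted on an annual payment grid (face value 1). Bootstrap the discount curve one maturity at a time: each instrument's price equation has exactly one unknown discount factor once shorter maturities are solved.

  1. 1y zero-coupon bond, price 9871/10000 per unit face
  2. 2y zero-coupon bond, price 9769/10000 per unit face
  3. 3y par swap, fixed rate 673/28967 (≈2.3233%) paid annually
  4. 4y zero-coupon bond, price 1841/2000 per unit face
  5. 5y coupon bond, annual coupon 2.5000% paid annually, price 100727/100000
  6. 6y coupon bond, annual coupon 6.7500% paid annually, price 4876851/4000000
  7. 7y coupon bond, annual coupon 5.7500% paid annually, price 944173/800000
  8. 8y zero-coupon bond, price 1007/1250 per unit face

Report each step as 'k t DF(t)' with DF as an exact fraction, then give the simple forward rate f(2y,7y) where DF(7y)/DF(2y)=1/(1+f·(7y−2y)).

1 1 9871/10000
2 2 9769/10000
3 3 9327/10000
4 4 1841/2000
5 5 556/625
6 6 1689/2000
7 7 4071/5000
8 8 1007/1250
f(2y,7y) = ((9769/10000)/(4071/5000) − 1)/(5) = 1627/40710 ≈ 3.9966%

step 1 [1y] zero: DF = P = 9871/10000 ≈ 0.987100
step 2 [2y] zero: DF = P = 9769/10000 ≈ 0.976900
step 3 [3y] swap r/1=673/28967: DF=(1 − 673/28967·(0.987100+0.976900))/(1+673/28967) = 9327/10000 ≈ 0.932700
step 4 [4y] zero: DF = P = 1841/2000 ≈ 0.920500
step 5 [5y] bond c/1=1/40: DF=(100727/100000 − 1/40·(0.987100+0.976900+0.932700+0.920500))/(1+1/40) = 556/625 ≈ 0.889600
step 6 [6y] bond c/1=27/400: DF=(4876851/4000000 − 27/400·(0.987100+0.976900+0.932700+0.920500+0.889600))/(1+27/400) = 1689/2000 ≈ 0.844500
step 7 [7y] bond c/1=23/400: DF=(944173/800000 − 23/400·(0.987100+0.976900+0.932700+0.920500+0.889600+0.844500))/(1+23/400) = 4071/5000 ≈ 0.814200
step 8 [8y] zero: DF = P = 1007/1250 ≈ 0.805600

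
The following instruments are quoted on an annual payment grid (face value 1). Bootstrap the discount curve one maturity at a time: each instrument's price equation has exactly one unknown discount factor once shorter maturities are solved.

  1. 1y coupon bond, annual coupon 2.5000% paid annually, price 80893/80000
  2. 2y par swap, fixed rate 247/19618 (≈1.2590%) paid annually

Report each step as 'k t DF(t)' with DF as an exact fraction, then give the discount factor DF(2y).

1 1 1973/2000
2 2 9753/10000
DF(2y) = 9753/10000 ≈ 0.975300

step 1 [1y] bond c/1=1/40: DF=(80893/80000 − 1/40·(0))/(1+1/40) = 1973/2000 ≈ 0.986500
step 2 [2y] swap r/1=247/19618: DF=(1 − 247/19618·(0.986500))/(1+247/19618) = 9753/10000 ≈ 0.975300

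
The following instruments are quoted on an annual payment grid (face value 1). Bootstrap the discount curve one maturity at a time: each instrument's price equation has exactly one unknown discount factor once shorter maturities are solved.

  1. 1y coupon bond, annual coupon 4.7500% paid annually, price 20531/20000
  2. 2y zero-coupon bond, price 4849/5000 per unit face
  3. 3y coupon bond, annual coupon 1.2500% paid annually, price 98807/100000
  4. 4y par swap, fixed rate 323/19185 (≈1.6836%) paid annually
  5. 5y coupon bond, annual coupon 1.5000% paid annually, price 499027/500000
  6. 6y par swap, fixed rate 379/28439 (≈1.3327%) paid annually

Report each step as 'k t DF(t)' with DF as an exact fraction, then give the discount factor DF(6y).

1 1 49/50
2 2 4849/5000
3 3 4759/5000
4 4 4677/5000
5 5 4633/5000
6 6 4621/5000
DF(6y) = 4621/5000 ≈ 0.924200

step 1 [1y] bond c/1=19/400: DF=(20531/20000 − 19/400·(0))/(1+19/400) = 49/50 ≈ 0.980000
step 2 [2y] zero: DF = P = 4849/5000 ≈ 0.969800
step 3 [3y] bond c/1=1/80: DF=(98807/100000 − 1/80·(0.980000+0.969800))/(1+1/80) = 4759/5000 ≈ 0.951800
step 4 [4y] swap r/1=323/19185: DF=(1 − 323/19185·(0.980000+0.969800+0.951800))/(1+323/19185) = 4677/5000 ≈ 0.935400
step 5 [5y] bond c/1=3/200: DF=(499027/500000 − 3/200·(0.980000+0.969800+0.951800+0.935400))/(1+3/200) = 4633/5000 ≈ 0.926600
step 6 [6y] swap r/1=379/28439: DF=(1 − 379/28439·(0.980000+0.969800+0.951800+0.935400+0.926600))/(1+379/28439) = 4621/5000 ≈ 0.924200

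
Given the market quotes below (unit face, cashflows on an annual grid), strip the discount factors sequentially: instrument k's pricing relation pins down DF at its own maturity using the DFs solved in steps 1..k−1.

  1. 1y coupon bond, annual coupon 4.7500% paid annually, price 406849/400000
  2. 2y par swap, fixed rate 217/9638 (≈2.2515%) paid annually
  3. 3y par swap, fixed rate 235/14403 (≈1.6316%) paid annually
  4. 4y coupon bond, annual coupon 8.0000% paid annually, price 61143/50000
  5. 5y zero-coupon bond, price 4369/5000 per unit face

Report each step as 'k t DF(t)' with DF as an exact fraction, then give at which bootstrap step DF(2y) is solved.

step 1 [1y] bond c/1=19/400: DF=(406849/400000 − 19/400·(0))/(1+19/400) = 971/1000 ≈ 0.971000
step 2 [2y] swap r/1=217/9638: DF=(1 − 217/9638·(0.971000))/(1+217/9638) = 4783/5000 ≈ 0.956600
step 3 [3y] swap r/1=235/14403: DF=(1 − 235/14403·(0.971000+0.956600))/(1+235/14403) = 953/1000 ≈ 0.953000
step 4 [4y] bond c/1=2/25: DF=(61143/50000 − 2/25·(0.971000+0.956600+0.953000))/(1+2/25) = 9189/10000 ≈ 0.918900
step 5 [5y] zero: DF = P = 4369/5000 ≈ 0.873800

1 1 971/1000
2 2 4783/5000
3 3 953/1000
4 4 9189/10000
5 5 4369/5000
DF(2y) is solved at step 2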